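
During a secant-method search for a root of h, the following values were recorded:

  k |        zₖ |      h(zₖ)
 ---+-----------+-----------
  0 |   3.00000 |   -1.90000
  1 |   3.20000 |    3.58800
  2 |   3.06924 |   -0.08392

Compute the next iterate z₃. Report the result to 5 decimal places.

3.07223

z₃ = 3.06924 − (-0.08392)·(3.06924 − 3.20000) / (-0.08392 − 3.58800)
   = 3.06924 − (0.0109734)/(-3.6719200) = 3.0722285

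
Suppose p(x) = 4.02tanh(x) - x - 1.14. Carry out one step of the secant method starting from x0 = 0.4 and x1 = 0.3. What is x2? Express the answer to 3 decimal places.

p(0.4) = -0.01261, p(0.3) = -0.26892
x2 = 0.30000 − (-0.26892)·(0.30000 − 0.40000) / (-0.26892 − (-0.01261)) = 0.30000 − (0.02689)/(-0.25632) = 0.40492

0.405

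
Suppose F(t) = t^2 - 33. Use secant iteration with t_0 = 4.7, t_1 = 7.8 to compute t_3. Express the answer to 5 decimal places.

5.71816

F(4.7) = -10.9100000, F(7.8) = 27.8400000
t_2 = 7.8000000 − 27.8400000·(7.8000000 − 4.7000000) / (27.8400000 − (-10.9100000)) = 7.8000000 − (86.3040000)/(38.7500000) = 5.5728000
F(5.5728000) = -1.9439002
t_3 = 5.5728000 − (-1.9439002)·(5.5728000 − 7.8000000) / (-1.9439002 − 27.8400000) = 5.5728000 − (4.3294544)/(-29.7839002) = 5.7181622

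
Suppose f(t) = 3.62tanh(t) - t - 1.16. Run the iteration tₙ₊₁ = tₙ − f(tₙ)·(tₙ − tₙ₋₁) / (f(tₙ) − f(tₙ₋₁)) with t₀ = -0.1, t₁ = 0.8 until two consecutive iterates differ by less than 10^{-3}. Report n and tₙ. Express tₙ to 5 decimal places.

f(-0.1) = -1.4207981, f(0.8) = 0.4438131
t₂ = 0.8000000 − 0.4438131·(0.9000000)/(1.8646112) = 0.5857828;  |Δ| = 0.2142172
f(0.5857828) = 0.1614351
t₃ = 0.5857828 − 0.1614351·(-0.2142172)/(-0.2823780) = 0.4633151;  |Δ| = 0.1224677
f(0.4633151) = -0.0566433
t₄ = 0.4633151 − (-0.0566433)·(-0.1224677)/(-0.2180784) = 0.4951247;  |Δ| = 0.0318095
f(0.4951247) = 0.0038284
t₅ = 0.4951247 − 0.0038284·(0.0318095)/(0.0604717) = 0.4931108;  |Δ| = 0.0020138
f(0.4931108) = 0.0000779
t₆ = 0.4931108 − 0.0000779·(-0.0020138)/(-0.0037505) = 0.4930690;  |Δ| = 0.0000418
|t₆ − t₅| = 0.0000418 < 10^{-3}

n = 6, tₙ = 0.49307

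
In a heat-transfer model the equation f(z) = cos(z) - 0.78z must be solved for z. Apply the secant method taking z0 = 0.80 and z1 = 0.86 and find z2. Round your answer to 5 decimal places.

0.84790

f(0.80) = 0.0727067, f(0.86) = -0.0183625
z2 = 0.8600000 − (-0.0183625)·(0.8600000 − 0.8000000) / (-0.0183625 − 0.0727067) = 0.8600000 − (-0.0011018)/(-0.0910692) = 0.8479020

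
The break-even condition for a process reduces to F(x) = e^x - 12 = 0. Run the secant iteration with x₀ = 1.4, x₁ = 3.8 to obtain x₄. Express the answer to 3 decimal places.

F(1.4) = -7.94480, F(3.8) = 32.70118
x₂ = 3.80000 − 32.70118·(3.80000 − 1.40000) / (32.70118 − (-7.94480)) = 3.80000 − (78.48284)/(40.64598) = 1.86911
F(1.86911) = -5.51746
x₃ = 1.86911 − (-5.51746)·(1.86911 − 3.80000) / (-5.51746 − 32.70118) = 1.86911 − (10.65360)/(-38.21865) = 2.14787
F(2.14787) = -3.43344
x₄ = 2.14787 − (-3.43344)·(2.14787 − 1.86911) / (-3.43344 − (-5.51746)) = 2.14787 − (-0.95709)/(2.08402) = 2.60712

2.607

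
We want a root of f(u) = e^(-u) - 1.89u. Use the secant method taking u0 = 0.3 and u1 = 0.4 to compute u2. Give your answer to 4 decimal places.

f(0.3) = 0.173818, f(0.4) = -0.085680
u2 = 0.400000 − (-0.085680)·(0.400000 − 0.300000) / (-0.085680 − 0.173818) = 0.400000 − (-0.008568)/(-0.259498) = 0.366982

0.3670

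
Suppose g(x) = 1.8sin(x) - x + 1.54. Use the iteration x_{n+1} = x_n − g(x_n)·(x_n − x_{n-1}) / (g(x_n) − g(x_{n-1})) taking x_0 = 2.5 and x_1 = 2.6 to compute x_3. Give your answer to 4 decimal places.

2.5475

g(2.5) = 0.117250, g(2.6) = -0.132098
x_2 = 2.600000 − (-0.132098)·(2.600000 − 2.500000) / (-0.132098 − 0.117250) = 2.600000 − (-0.013210)/(-0.249347) = 2.547023
g(2.547023) = 0.001252
x_3 = 2.547023 − 0.001252·(2.547023 − 2.600000) / (0.001252 − (-0.132098)) = 2.547023 − (-0.000066)/(0.133349) = 2.547520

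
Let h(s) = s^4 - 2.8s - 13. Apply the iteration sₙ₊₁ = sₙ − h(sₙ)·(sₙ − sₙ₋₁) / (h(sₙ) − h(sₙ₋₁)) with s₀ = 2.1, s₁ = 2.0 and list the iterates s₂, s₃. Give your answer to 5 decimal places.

h(2.1) = 0.5681000, h(2.0) = -2.6000000
s₂ = 2.0000000 − (-2.6000000)·(2.0000000 − 2.1000000) / (-2.6000000 − 0.5681000) = 2.0000000 − (0.2600000)/(-3.1681000) = 2.0820681
h(2.0820681) = -0.0374995
s₃ = 2.0820681 − (-0.0374995)·(2.0820681 − 2.0000000) / (-0.0374995 − (-2.6000000)) = 2.0820681 − (-0.0030775)/(2.5625005) = 2.0832691

2.08207, 2.08327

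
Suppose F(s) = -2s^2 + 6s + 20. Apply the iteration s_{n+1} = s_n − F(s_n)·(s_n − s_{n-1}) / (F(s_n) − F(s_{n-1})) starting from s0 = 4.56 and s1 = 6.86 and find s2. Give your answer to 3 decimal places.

4.903

F(4.56) = 5.77280, F(6.86) = -32.95920
s2 = 6.86000 − (-32.95920)·(6.86000 − 4.56000) / (-32.95920 − 5.77280) = 6.86000 − (-75.80616)/(-38.73200) = 4.90280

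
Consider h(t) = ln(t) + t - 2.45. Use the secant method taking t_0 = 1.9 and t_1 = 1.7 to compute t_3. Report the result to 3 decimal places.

h(1.9) = 0.09185, h(1.7) = -0.21937
t_2 = 1.70000 − (-0.21937)·(1.70000 − 1.90000) / (-0.21937 − 0.09185) = 1.70000 − (0.04387)/(-0.31123) = 1.84097
h(1.84097) = 0.00127
t_3 = 1.84097 − 0.00127·(1.84097 − 1.70000) / (0.00127 − (-0.21937)) = 1.84097 − (0.00018)/(0.22064) = 1.84016

1.840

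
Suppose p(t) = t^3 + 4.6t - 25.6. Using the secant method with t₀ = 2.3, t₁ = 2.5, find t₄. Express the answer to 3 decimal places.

p(2.3) = -2.85300, p(2.5) = 1.52500
t₂ = 2.50000 − 1.52500·(2.50000 − 2.30000) / (1.52500 − (-2.85300)) = 2.50000 − (0.30500)/(4.37800) = 2.43033
p(2.43033) = -0.06565
t₃ = 2.43033 − (-0.06565)·(2.43033 − 2.50000) / (-0.06565 − 1.52500) = 2.43033 − (0.00457)/(-1.59065) = 2.43321
p(2.43321) = -0.00141
t₄ = 2.43321 − (-0.00141)·(2.43321 − 2.43033) / (-0.00141 − (-0.06565)) = 2.43321 − (0.00000)/(0.06424) = 2.43327

2.433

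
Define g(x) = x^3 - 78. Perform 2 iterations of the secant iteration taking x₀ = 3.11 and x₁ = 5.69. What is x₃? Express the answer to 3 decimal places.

4.171

g(3.11) = -47.91977, g(5.69) = 106.22001
x₂ = 5.69000 − 106.22001·(5.69000 − 3.11000) / (106.22001 − (-47.91977)) = 5.69000 − (274.04762)/(154.13978) = 3.91208
g(3.91208) = -18.12791
x₃ = 3.91208 − (-18.12791)·(3.91208 − 5.69000) / (-18.12791 − 106.22001) = 3.91208 − (32.22991)/(-124.34792) = 4.17128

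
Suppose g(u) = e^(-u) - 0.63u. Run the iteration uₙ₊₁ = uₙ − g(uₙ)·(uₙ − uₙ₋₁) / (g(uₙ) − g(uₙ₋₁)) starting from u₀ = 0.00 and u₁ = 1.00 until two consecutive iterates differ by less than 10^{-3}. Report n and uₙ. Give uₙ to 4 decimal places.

g(0.00) = 1.000000, g(1.00) = -0.262121
u₂ = 1.000000 − (-0.262121)·(1.000000)/(-1.262121) = 0.792317;  |Δ| = 0.207683
g(0.792317) = -0.046366
u₃ = 0.792317 − (-0.046366)·(-0.207683)/(0.215755) = 0.747686;  |Δ| = 0.044631
g(0.747686) = 0.002418
u₄ = 0.747686 − 0.002418·(-0.044631)/(0.048784) = 0.749899;  |Δ| = 0.002212
g(0.749899) = -0.000022
u₅ = 0.749899 − (-0.000022)·(0.002212)/(-0.002440) = 0.749879;  |Δ| = 0.000020
|u₅ − u₄| = 0.000020 < 10^{-3}

n = 5, uₙ = 0.7499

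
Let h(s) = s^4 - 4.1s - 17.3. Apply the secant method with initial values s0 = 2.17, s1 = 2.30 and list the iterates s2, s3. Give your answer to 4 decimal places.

h(2.17) = -4.023261, h(2.30) = 1.254100
s2 = 2.300000 − 1.254100·(2.300000 − 2.170000) / (1.254100 − (-4.023261)) = 2.300000 − (0.163033)/(5.277361) = 2.269107
h(2.269107) = -0.092714
s3 = 2.269107 − (-0.092714)·(2.269107 − 2.300000) / (-0.092714 − 1.254100) = 2.269107 − (0.002864)/(-1.346814) = 2.271234

2.2691, 2.2712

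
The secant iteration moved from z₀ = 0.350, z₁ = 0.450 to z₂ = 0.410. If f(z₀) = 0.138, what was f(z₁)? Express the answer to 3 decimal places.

-0.092

The secant line through (0.350, 0.138) and (0.450, f(z₁)) crosses zero at z₂ = 0.410.
So (0.350, 0.138), (0.450, f(z₁)), (0.410, 0) are collinear:
f(z₁) = 0.138 · (0.450 − 0.410) / (0.350 − 0.410) = 0.138 · (0.04000)/(-0.06000) = -0.09200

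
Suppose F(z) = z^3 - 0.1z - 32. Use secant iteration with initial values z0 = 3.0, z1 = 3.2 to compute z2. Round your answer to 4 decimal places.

3.1844

F(3.0) = -5.300000, F(3.2) = 0.448000
z2 = 3.200000 − 0.448000·(3.200000 − 3.000000) / (0.448000 − (-5.300000)) = 3.200000 − (0.089600)/(5.748000) = 3.184412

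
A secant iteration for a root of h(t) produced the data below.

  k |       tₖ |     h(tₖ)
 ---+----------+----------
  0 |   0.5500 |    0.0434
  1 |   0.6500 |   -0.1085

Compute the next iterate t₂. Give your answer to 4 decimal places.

t₂ = 0.6500 − (-0.1085)·(0.6500 − 0.5500) / (-0.1085 − 0.0434)
   = 0.6500 − (-0.010850)/(-0.151900) = 0.578571

0.5786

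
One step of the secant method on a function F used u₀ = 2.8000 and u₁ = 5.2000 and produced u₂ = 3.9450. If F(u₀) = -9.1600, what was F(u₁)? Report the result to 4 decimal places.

10.0400

The secant line through (2.8000, -9.1600) and (5.2000, F(u₁)) crosses zero at u₂ = 3.9450.
So (2.8000, -9.1600), (5.2000, F(u₁)), (3.9450, 0) are collinear:
F(u₁) = -9.1600 · (5.2000 − 3.9450) / (2.8000 − 3.9450) = -9.1600 · (1.255000)/(-1.145000) = 10.040000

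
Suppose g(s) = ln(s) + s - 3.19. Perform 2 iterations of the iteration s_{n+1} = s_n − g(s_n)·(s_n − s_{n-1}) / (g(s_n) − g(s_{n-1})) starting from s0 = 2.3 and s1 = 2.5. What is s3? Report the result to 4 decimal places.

g(2.3) = -0.057091, g(2.5) = 0.226291
s2 = 2.500000 − 0.226291·(2.500000 − 2.300000) / (0.226291 − (-0.057091)) = 2.500000 − (0.045258)/(0.283382) = 2.340293
g(2.340293) = 0.000569
s3 = 2.340293 − 0.000569·(2.340293 − 2.500000) / (0.000569 − 0.226291) = 2.340293 − (-0.000091)/(-0.225722) = 2.339890

2.3399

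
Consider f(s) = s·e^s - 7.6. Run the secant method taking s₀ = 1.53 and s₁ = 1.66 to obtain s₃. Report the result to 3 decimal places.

f(1.53) = -0.53419, f(1.66) = 1.13046
s₂ = 1.66000 − 1.13046·(1.66000 − 1.53000) / (1.13046 − (-0.53419)) = 1.66000 − (0.14696)/(1.66465) = 1.57172
f(1.57172) = -0.03232
s₃ = 1.57172 − (-0.03232)·(1.57172 − 1.66000) / (-0.03232 − 1.13046) = 1.57172 − (0.00285)/(-1.16278) = 1.57417

1.574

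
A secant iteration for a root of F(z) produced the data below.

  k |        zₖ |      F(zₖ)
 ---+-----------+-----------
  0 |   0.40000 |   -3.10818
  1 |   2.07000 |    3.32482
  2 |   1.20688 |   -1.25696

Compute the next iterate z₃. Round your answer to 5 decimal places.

1.44367

z₃ = 1.20688 − (-1.25696)·(1.20688 − 2.07000) / (-1.25696 − 3.32482)
   = 1.20688 − (1.0849073)/(-4.5817800) = 1.4436673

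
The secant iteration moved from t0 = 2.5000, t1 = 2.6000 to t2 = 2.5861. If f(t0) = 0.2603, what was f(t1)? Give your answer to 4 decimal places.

-0.0420

The secant line through (2.5000, 0.2603) and (2.6000, f(t1)) crosses zero at t2 = 2.5861.
So (2.5000, 0.2603), (2.6000, f(t1)), (2.5861, 0) are collinear:
f(t1) = 0.2603 · (2.6000 − 2.5861) / (2.5000 − 2.5861) = 0.2603 · (0.013900)/(-0.086100) = -0.042023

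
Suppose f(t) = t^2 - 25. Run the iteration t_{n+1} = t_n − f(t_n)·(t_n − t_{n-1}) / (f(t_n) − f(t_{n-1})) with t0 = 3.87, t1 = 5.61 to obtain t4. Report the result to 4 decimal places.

5.0000

f(3.87) = -10.023100, f(5.61) = 6.472100
t2 = 5.610000 − 6.472100·(5.610000 − 3.870000) / (6.472100 − (-10.023100)) = 5.610000 − (11.261454)/(16.495200) = 4.927289
f(4.927289) = -0.721823
t3 = 4.927289 − (-0.721823)·(4.927289 − 5.610000) / (-0.721823 − 6.472100) = 4.927289 − (0.492796)/(-7.193923) = 4.995791
f(4.995791) = -0.042074
t4 = 4.995791 − (-0.042074)·(4.995791 − 4.927289) / (-0.042074 − (-0.721823)) = 4.995791 − (-0.002882)/(0.679748) = 5.000031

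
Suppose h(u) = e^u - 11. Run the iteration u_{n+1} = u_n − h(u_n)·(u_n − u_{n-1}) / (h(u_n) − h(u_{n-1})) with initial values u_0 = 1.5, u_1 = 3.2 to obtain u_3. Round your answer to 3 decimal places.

2.273

h(1.5) = -6.51831, h(3.2) = 13.53253
u_2 = 3.20000 − 13.53253·(3.20000 − 1.50000) / (13.53253 − (-6.51831)) = 3.20000 − (23.00530)/(20.05084) = 2.05265
h(2.05265) = -3.21147
u_3 = 2.05265 − (-3.21147)·(2.05265 − 3.20000) / (-3.21147 − 13.53253) = 2.05265 − (3.68468)/(-16.74400) = 2.27271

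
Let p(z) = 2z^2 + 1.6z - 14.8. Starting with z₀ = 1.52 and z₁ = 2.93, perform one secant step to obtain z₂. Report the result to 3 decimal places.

p(1.52) = -7.74720, p(2.93) = 7.05780
z₂ = 2.93000 − 7.05780·(2.93000 − 1.52000) / (7.05780 − (-7.74720)) = 2.93000 − (9.95150)/(14.80500) = 2.25783

2.258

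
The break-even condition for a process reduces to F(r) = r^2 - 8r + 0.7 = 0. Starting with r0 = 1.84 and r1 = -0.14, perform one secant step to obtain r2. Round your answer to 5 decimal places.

F(1.84) = -10.6344000, F(-0.14) = 1.8396000
r2 = -0.1400000 − 1.8396000·(-0.1400000 − 1.8400000) / (1.8396000 − (-10.6344000)) = -0.1400000 − (-3.6424080)/(12.4740000) = 0.1520000

0.15200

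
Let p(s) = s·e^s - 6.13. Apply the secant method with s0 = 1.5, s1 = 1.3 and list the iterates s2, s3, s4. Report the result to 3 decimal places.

p(1.5) = 0.59253, p(1.3) = -1.35991
s2 = 1.30000 − (-1.35991)·(1.30000 − 1.50000) / (-1.35991 − 0.59253) = 1.30000 − (0.27198)/(-1.95245) = 1.43930
p(1.43930) = -0.05937
s3 = 1.43930 − (-0.05937)·(1.43930 − 1.30000) / (-0.05937 − (-1.35991)) = 1.43930 − (-0.00827)/(1.30055) = 1.44566
p(1.44566) = 0.00635
s4 = 1.44566 − 0.00635·(1.44566 − 1.43930) / (0.00635 − (-0.05937)) = 1.44566 − (0.00004)/(0.06572) = 1.44505

1.439, 1.446, 1.445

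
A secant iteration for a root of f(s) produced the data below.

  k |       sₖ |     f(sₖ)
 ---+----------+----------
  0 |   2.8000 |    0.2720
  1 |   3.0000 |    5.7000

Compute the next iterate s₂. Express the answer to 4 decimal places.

s₂ = 3.0000 − 5.7000·(3.0000 − 2.8000) / (5.7000 − 0.2720)
   = 3.0000 − (1.140000)/(5.428000) = 2.789978

2.7900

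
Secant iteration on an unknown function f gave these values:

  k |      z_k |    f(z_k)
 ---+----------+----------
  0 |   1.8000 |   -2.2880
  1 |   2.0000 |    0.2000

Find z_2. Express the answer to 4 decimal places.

1.9839

z_2 = 2.0000 − 0.2000·(2.0000 − 1.8000) / (0.2000 − (-2.2880))
   = 2.0000 − (0.040000)/(2.488000) = 1.983923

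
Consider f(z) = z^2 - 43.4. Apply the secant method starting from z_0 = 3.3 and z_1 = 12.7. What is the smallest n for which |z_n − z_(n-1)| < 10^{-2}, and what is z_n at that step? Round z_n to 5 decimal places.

f(3.3) = -32.5100000, f(12.7) = 117.8900000
z_2 = 12.7000000 − 117.8900000·(9.4000000)/(150.4000000) = 5.3318750;  |Δ| = 7.3681250
f(5.3318750) = -14.9711090
z_3 = 5.3318750 − (-14.9711090)·(-7.3681250)/(-132.8611090) = 6.1621330;  |Δ| = 0.8302580
f(6.1621330) = -5.4281165
z_4 = 6.1621330 − (-5.4281165)·(0.8302580)/(9.5429924) = 6.6343892;  |Δ| = 0.4722562
f(6.6343892) = 0.6151204
z_5 = 6.6343892 − 0.6151204·(0.4722562)/(6.0432370) = 6.5863199;  |Δ| = 0.0480693
f(6.5863199) = -0.0203904
z_6 = 6.5863199 − (-0.0203904)·(-0.0480693)/(-0.6355108) = 6.5878622;  |Δ| = 0.0015423
|z_6 − z_5| = 0.0015423 < 10^{-2}

n = 6, z_n = 6.58786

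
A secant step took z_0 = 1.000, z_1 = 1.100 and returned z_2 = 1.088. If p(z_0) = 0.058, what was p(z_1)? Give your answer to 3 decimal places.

-0.008

The secant line through (1.000, 0.058) and (1.100, p(z_1)) crosses zero at z_2 = 1.088.
So (1.000, 0.058), (1.100, p(z_1)), (1.088, 0) are collinear:
p(z_1) = 0.058 · (1.100 − 1.088) / (1.000 − 1.088) = 0.058 · (0.01200)/(-0.08800) = -0.00791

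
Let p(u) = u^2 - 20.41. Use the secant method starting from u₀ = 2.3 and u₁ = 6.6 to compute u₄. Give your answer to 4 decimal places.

p(2.3) = -15.120000, p(6.6) = 23.150000
u₂ = 6.600000 − 23.150000·(6.600000 − 2.300000) / (23.150000 − (-15.120000)) = 6.600000 − (99.545000)/(38.270000) = 3.998876
p(3.998876) = -4.418988
u₃ = 3.998876 − (-4.418988)·(3.998876 − 6.600000) / (-4.418988 − 23.150000) = 3.998876 − (11.494333)/(-27.568988) = 4.415806
p(4.415806) = -0.910655
u₄ = 4.415806 − (-0.910655)·(4.415806 − 3.998876) / (-0.910655 − (-4.418988)) = 4.415806 − (-0.379679)/(3.508332) = 4.524028

4.5240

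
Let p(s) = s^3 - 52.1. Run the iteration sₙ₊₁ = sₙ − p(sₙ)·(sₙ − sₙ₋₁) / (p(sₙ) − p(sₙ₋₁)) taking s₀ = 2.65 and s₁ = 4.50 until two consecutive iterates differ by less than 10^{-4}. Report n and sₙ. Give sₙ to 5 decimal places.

p(2.65) = -33.4903750, p(4.50) = 39.0250000
s₂ = 4.5000000 − 39.0250000·(1.8500000)/(72.5153750) = 3.5044008;  |Δ| = 0.9955992
p(3.5044008) = -9.0630675
s₃ = 3.5044008 − (-9.0630675)·(-0.9955992)/(-48.0880675) = 3.6920395;  |Δ| = 0.1876387
p(3.6920395) = -1.7732349
s₄ = 3.6920395 − (-1.7732349)·(0.1876387)/(7.2898326) = 3.7376822;  |Δ| = 0.0456427
p(3.7376822) = 0.1164220
s₅ = 3.7376822 − 0.1164220·(0.0456427)/(1.8896569) = 3.7348701;  |Δ| = 0.0028121
p(3.7348701) = -0.0013447
s₆ = 3.7348701 − (-0.0013447)·(-0.0028121)/(-0.1177667) = 3.7349022;  |Δ| = 0.0000321
|s₆ − s₅| = 0.0000321 < 10^{-4}

n = 6, sₙ = 3.73490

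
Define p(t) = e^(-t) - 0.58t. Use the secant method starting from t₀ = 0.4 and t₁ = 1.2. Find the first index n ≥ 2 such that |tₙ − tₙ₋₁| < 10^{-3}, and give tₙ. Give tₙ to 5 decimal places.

n = 5, tₙ = 0.78579

p(0.4) = 0.4383200, p(1.2) = -0.3948058
t₂ = 1.2000000 − (-0.3948058)·(0.8000000)/(-0.8331258) = 0.8208920;  |Δ| = 0.3791080
p(0.8208920) = -0.0360784
t₃ = 0.8208920 − (-0.0360784)·(-0.3791080)/(0.3587273) = 0.7827639;  |Δ| = 0.0381282
p(0.7827639) = 0.0031378
t₄ = 0.7827639 − 0.0031378·(-0.0381282)/(0.0392162) = 0.7858146;  |Δ| = 0.0030507
p(0.7858146) = -0.0000241
t₅ = 0.7858146 − (-0.0000241)·(0.0030507)/(-0.0031619) = 0.7857913;  |Δ| = 0.0000233
|t₅ − t₄| = 0.0000233 < 10^{-3}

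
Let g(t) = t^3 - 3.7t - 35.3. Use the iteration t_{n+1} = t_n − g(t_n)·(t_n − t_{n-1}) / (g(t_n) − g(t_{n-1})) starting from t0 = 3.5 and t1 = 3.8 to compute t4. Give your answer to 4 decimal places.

3.6549

g(3.5) = -5.375000, g(3.8) = 5.512000
t2 = 3.800000 − 5.512000·(3.800000 − 3.500000) / (5.512000 − (-5.375000)) = 3.800000 − (1.653600)/(10.887000) = 3.648112
g(3.648112) = -0.246294
t3 = 3.648112 − (-0.246294)·(3.648112 − 3.800000) / (-0.246294 − 5.512000) = 3.648112 − (0.037409)/(-5.758294) = 3.654609
g(3.654609) = -0.010487
t4 = 3.654609 − (-0.010487)·(3.654609 − 3.648112) / (-0.010487 − (-0.246294)) = 3.654609 − (-0.000068)/(0.235807) = 3.654898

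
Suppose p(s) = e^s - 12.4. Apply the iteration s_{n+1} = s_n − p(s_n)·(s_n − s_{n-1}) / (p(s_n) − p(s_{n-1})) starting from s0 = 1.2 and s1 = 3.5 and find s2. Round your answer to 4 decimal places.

p(1.2) = -9.079883, p(3.5) = 20.715452
s2 = 3.500000 − 20.715452·(3.500000 − 1.200000) / (20.715452 − (-9.079883)) = 3.500000 − (47.645540)/(29.795335) = 1.900906

1.9009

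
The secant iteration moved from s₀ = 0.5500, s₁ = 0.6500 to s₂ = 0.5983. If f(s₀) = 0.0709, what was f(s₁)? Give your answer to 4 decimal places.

-0.0759

The secant line through (0.5500, 0.0709) and (0.6500, f(s₁)) crosses zero at s₂ = 0.5983.
So (0.5500, 0.0709), (0.6500, f(s₁)), (0.5983, 0) are collinear:
f(s₁) = 0.0709 · (0.6500 − 0.5983) / (0.5500 − 0.5983) = 0.0709 · (0.051700)/(-0.048300) = -0.075891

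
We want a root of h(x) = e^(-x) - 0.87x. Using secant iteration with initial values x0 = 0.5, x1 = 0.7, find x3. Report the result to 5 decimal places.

0.61894

h(0.5) = 0.1715307, h(0.7) = -0.1124147
x2 = 0.7000000 − (-0.1124147)·(0.7000000 − 0.5000000) / (-0.1124147 − 0.1715307) = 0.7000000 − (-0.0224829)/(-0.2839454) = 0.6208195
h(0.6208195) = -0.0026092
x3 = 0.6208195 − (-0.0026092)·(0.6208195 − 0.7000000) / (-0.0026092 − (-0.1124147)) = 0.6208195 − (0.0002066)/(0.1098055) = 0.6189380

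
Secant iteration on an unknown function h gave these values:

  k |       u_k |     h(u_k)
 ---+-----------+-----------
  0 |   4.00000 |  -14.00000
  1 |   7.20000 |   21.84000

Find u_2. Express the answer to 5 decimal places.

u_2 = 7.20000 − 21.84000·(7.20000 − 4.00000) / (21.84000 − (-14.00000))
   = 7.20000 − (69.8880000)/(35.8400000) = 5.2500000

5.25000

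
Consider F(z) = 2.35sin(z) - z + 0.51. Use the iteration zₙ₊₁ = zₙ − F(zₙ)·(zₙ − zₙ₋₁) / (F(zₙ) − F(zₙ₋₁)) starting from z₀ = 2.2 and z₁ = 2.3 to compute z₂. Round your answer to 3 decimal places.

F(2.2) = 0.20997, F(2.3) = -0.03759
z₂ = 2.30000 − (-0.03759)·(2.30000 − 2.20000) / (-0.03759 − 0.20997) = 2.30000 − (-0.00376)/(-0.24756) = 2.28481

2.285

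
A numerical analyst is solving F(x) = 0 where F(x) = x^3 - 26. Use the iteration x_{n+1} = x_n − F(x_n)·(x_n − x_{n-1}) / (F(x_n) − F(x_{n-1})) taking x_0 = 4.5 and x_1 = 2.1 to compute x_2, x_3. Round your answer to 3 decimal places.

2.591, 3.111

F(4.5) = 65.12500, F(2.1) = -16.73900
x_2 = 2.10000 − (-16.73900)·(2.10000 − 4.50000) / (-16.73900 − 65.12500) = 2.10000 − (40.17360)/(-81.86400) = 2.59074
F(2.59074) = -8.61121
x_3 = 2.59074 − (-8.61121)·(2.59074 − 2.10000) / (-8.61121 − (-16.73900)) = 2.59074 − (-4.22583)/(8.12779) = 3.11066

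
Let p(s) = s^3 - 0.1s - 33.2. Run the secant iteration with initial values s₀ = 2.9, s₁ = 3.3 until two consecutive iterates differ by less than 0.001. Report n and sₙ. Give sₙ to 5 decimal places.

p(2.9) = -9.1010000, p(3.3) = 2.4070000
s₂ = 3.3000000 − 2.4070000·(0.4000000)/(11.5080000) = 3.2163365;  |Δ| = 0.0836635
p(3.2163365) = -0.2492111
s₃ = 3.2163365 − (-0.2492111)·(-0.0836635)/(-2.6562111) = 3.2241859;  |Δ| = 0.0078495
p(3.2241859) = -0.0057966
s₄ = 3.2241859 − (-0.0057966)·(0.0078495)/(0.2434145) = 3.2243729;  |Δ| = 0.0001869
|s₄ − s₃| = 0.0001869 < 0.001

n = 4, sₙ = 3.22437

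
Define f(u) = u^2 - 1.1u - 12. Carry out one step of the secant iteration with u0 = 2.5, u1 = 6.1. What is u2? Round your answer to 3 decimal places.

f(2.5) = -8.50000, f(6.1) = 18.50000
u2 = 6.10000 − 18.50000·(6.10000 − 2.50000) / (18.50000 − (-8.50000)) = 6.10000 − (66.60000)/(27.00000) = 3.63333

3.633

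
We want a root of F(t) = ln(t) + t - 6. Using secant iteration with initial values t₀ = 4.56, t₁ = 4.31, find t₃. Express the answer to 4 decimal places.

4.4967

F(4.56) = 0.077323, F(4.31) = -0.229062
t₂ = 4.310000 − (-0.229062)·(4.310000 − 4.560000) / (-0.229062 − 0.077323) = 4.310000 − (0.057266)/(-0.306385) = 4.496907
F(4.496907) = 0.000297
t₃ = 4.496907 − 0.000297·(4.496907 − 4.310000) / (0.000297 − (-0.229062)) = 4.496907 − (0.000056)/(0.229359) = 4.496665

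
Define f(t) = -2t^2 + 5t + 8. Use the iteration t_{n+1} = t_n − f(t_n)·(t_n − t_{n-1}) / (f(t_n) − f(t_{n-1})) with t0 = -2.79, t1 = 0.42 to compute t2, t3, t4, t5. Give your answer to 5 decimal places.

-0.58074, -1.41167, -1.07288, -1.10633

f(-2.79) = -21.5182000, f(0.42) = 9.7472000
t2 = 0.4200000 − 9.7472000·(0.4200000 − (-2.7900000)) / (9.7472000 − (-21.5182000)) = 0.4200000 − (31.2885120)/(31.2654000) = -0.5807392
f(-0.5807392) = 4.4217878
t3 = -0.5807392 − 4.4217878·(-0.5807392 − 0.4200000) / (4.4217878 − 9.7472000) = -0.5807392 − (-4.4250565)/(-5.3254122) = -1.4116714
f(-1.4116714) = -3.0439896
t4 = -1.4116714 − (-3.0439896)·(-1.4116714 − (-0.5807392)) / (-3.0439896 − 4.4217878) = -1.4116714 − (2.5293490)/(-7.4657774) = -1.0728790
f(-1.0728790) = 0.3334665
t5 = -1.0728790 − 0.3334665·(-1.0728790 − (-1.4116714)) / (0.3334665 − (-3.0439896)) = -1.0728790 − (0.1129759)/(3.3774560) = -1.1063290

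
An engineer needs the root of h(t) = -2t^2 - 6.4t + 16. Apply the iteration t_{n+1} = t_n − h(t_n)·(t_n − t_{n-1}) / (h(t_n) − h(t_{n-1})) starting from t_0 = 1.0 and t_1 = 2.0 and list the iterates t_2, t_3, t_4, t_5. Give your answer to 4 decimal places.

h(1.0) = 7.600000, h(2.0) = -4.800000
t_2 = 2.000000 − (-4.800000)·(2.000000 − 1.000000) / (-4.800000 − 7.600000) = 2.000000 − (-4.800000)/(-12.400000) = 1.612903
h(1.612903) = 0.474506
t_3 = 1.612903 − 0.474506·(1.612903 − 2.000000) / (0.474506 − (-4.800000)) = 1.612903 − (-0.183680)/(5.274506) = 1.647727
h(1.647727) = 0.024535
t_4 = 1.647727 − 0.024535·(1.647727 − 1.612903) / (0.024535 − 0.474506) = 1.647727 − (0.000854)/(-0.449971) = 1.649626
h(1.649626) = -0.000139
t_5 = 1.649626 − (-0.000139)·(1.649626 − 1.647727) / (-0.000139 − 0.024535) = 1.649626 − (0.000000)/(-0.024675) = 1.649615

1.6129, 1.6477, 1.6496, 1.6496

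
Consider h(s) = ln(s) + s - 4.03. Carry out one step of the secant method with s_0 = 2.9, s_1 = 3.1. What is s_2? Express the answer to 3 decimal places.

2.949

h(2.9) = -0.06529, h(3.1) = 0.20140
s_2 = 3.10000 − 0.20140·(3.10000 − 2.90000) / (0.20140 − (-0.06529)) = 3.10000 − (0.04028)/(0.26669) = 2.94896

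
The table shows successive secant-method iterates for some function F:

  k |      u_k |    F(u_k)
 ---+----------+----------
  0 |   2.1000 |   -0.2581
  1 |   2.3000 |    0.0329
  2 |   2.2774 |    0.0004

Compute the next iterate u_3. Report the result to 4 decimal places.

u_3 = 2.2774 − 0.0004·(2.2774 − 2.3000) / (0.0004 − 0.0329)
   = 2.2774 − (-0.000009)/(-0.032500) = 2.277122

2.2771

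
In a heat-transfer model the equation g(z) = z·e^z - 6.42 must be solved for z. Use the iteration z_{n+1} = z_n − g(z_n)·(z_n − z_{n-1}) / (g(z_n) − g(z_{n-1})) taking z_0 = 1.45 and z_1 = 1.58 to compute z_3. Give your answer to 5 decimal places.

1.47235

g(1.45) = -0.2384840, g(1.58) = 1.2508302
z_2 = 1.5800000 − 1.2508302·(1.5800000 − 1.4500000) / (1.2508302 − (-0.2384840)) = 1.5800000 − (0.1626079)/(1.4893141) = 1.4708169
g(1.4708169) = -0.0178436
z_3 = 1.4708169 − (-0.0178436)·(1.4708169 − 1.5800000) / (-0.0178436 − 1.2508302) = 1.4708169 − (0.0019482)/(-1.2686738) = 1.4723525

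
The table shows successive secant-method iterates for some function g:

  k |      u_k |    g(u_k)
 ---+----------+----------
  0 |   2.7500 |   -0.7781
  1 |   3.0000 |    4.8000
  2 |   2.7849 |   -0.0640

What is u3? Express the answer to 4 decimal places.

2.7877

u3 = 2.7849 − (-0.0640)·(2.7849 − 3.0000) / (-0.0640 − 4.8000)
   = 2.7849 − (0.013766)/(-4.864000) = 2.787730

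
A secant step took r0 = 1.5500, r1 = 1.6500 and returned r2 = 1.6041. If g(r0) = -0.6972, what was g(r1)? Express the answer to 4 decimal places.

The secant line through (1.5500, -0.6972) and (1.6500, g(r1)) crosses zero at r2 = 1.6041.
So (1.5500, -0.6972), (1.6500, g(r1)), (1.6041, 0) are collinear:
g(r1) = -0.6972 · (1.6500 − 1.6041) / (1.5500 − 1.6041) = -0.6972 · (0.045900)/(-0.054100) = 0.591525

0.5915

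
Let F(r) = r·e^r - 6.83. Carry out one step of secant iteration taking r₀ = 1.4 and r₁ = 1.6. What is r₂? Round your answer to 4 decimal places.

1.5026

F(1.4) = -1.152720, F(1.6) = 1.094852
r₂ = 1.600000 − 1.094852·(1.600000 − 1.400000) / (1.094852 − (-1.152720)) = 1.600000 − (0.218970)/(2.247572) = 1.502575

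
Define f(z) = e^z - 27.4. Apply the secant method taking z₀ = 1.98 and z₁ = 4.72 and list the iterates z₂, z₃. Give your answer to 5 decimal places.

2.50638, 2.84182

f(1.98) = -20.1572570, f(4.72) = 84.7682527
z₂ = 4.7200000 − 84.7682527·(4.7200000 − 1.9800000) / (84.7682527 − (-20.1572570)) = 4.7200000 − (232.2650123)/(104.9255097) = 2.5063819
f(2.5063819) = -15.1395105
z₃ = 2.5063819 − (-15.1395105)·(2.5063819 − 4.7200000) / (-15.1395105 − 84.7682527) = 2.5063819 − (33.5130953)/(-99.9077632) = 2.8418222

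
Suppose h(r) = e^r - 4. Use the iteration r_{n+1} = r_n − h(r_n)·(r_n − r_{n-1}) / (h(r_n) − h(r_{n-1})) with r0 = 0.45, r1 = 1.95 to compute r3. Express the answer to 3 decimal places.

1.315

h(0.45) = -2.43169, h(1.95) = 3.02869
r2 = 1.95000 − 3.02869·(1.95000 − 0.45000) / (3.02869 − (-2.43169)) = 1.95000 − (4.54303)/(5.46038) = 1.11800
h(1.11800) = -0.94127
r3 = 1.11800 − (-0.94127)·(1.11800 − 1.95000) / (-0.94127 − 3.02869) = 1.11800 − (0.78314)/(-3.96996) = 1.31527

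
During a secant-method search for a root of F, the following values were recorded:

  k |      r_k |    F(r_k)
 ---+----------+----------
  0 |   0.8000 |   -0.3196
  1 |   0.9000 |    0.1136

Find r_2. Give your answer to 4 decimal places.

0.8738

r_2 = 0.9000 − 0.1136·(0.9000 − 0.8000) / (0.1136 − (-0.3196))
   = 0.9000 − (0.011360)/(0.433200) = 0.873777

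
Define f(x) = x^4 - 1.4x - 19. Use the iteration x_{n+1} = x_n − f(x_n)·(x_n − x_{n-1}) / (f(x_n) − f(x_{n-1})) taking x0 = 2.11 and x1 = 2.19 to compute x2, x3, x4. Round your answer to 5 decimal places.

2.16559, 2.16654, 2.16655

f(2.11) = -2.1328056, f(2.19) = 0.9365752
x2 = 2.1900000 − 0.9365752·(2.1900000 − 2.1100000) / (0.9365752 − (-2.1328056)) = 2.1900000 − (0.0749260)/(3.0693808) = 2.1655892
f(2.1655892) = -0.0378202
x3 = 2.1655892 − (-0.0378202)·(2.1655892 − 2.1900000) / (-0.0378202 − 0.9365752) = 2.1655892 − (0.0009232)/(-0.9743954) = 2.1665367
f(2.1665367) = -0.0006304
x4 = 2.1665367 − (-0.0006304)·(2.1665367 − 2.1655892) / (-0.0006304 − (-0.0378202)) = 2.1665367 − (-0.0000006)/(0.0371897) = 2.1665527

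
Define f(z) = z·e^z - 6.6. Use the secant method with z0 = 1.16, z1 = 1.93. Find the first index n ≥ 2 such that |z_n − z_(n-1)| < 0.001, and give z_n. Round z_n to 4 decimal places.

f(1.16) = -2.899677, f(1.93) = 6.696755
z2 = 1.930000 − 6.696755·(0.770000)/(9.596432) = 1.392665;  |Δ| = 0.537335
f(1.392665) = -0.993740
z3 = 1.392665 − (-0.993740)·(-0.537335)/(-7.690495) = 1.462097;  |Δ| = 0.069433
f(1.462097) = -0.291049
z4 = 1.462097 − (-0.291049)·(0.069433)/(0.702692) = 1.490856;  |Δ| = 0.028758
f(1.490856) = 0.020734
z5 = 1.490856 − 0.020734·(0.028758)/(0.311783) = 1.488943;  |Δ| = 0.001912
f(1.488943) = -0.000393
z6 = 1.488943 − (-0.000393)·(-0.001912)/(-0.021127) = 1.488979;  |Δ| = 0.000036
|z6 − z5| = 0.000036 < 0.001

n = 6, z_n = 1.4890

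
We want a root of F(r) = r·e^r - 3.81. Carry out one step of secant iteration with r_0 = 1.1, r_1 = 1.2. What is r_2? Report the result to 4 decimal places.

1.1744

F(1.1) = -0.505417, F(1.2) = 0.174140
r_2 = 1.200000 − 0.174140·(1.200000 − 1.100000) / (0.174140 − (-0.505417)) = 1.200000 − (0.017414)/(0.679558) = 1.174374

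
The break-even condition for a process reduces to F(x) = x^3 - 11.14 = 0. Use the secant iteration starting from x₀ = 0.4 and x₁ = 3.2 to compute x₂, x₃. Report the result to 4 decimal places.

1.3483, 1.8790

F(0.4) = -11.076000, F(3.2) = 21.628000
x₂ = 3.200000 − 21.628000·(3.200000 − 0.400000) / (21.628000 − (-11.076000)) = 3.200000 − (60.558400)/(32.704000) = 1.348288
F(1.348288) = -8.688975
x₃ = 1.348288 − (-8.688975)·(1.348288 − 3.200000) / (-8.688975 − 21.628000) = 1.348288 − (16.089483)/(-30.316975) = 1.878996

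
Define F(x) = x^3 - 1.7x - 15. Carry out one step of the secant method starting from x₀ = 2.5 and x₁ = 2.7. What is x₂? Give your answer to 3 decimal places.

2.695

F(2.5) = -3.62500, F(2.7) = 0.09300
x₂ = 2.70000 − 0.09300·(2.70000 − 2.50000) / (0.09300 − (-3.62500)) = 2.70000 − (0.01860)/(3.71800) = 2.69500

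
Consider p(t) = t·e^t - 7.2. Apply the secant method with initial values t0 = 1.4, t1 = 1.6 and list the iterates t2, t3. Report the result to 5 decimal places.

1.53550, 1.54116

p(1.4) = -1.5227200, p(1.6) = 0.7248519
t2 = 1.6000000 − 0.7248519·(1.6000000 − 1.4000000) / (0.7248519 − (-1.5227200)) = 1.6000000 − (0.1449704)/(2.2475719) = 1.5354991
p(1.5354991) = -0.0696908
t3 = 1.5354991 − (-0.0696908)·(1.5354991 − 1.6000000) / (-0.0696908 − 0.7248519) = 1.5354991 − (0.0044951)/(-0.7945427) = 1.5411566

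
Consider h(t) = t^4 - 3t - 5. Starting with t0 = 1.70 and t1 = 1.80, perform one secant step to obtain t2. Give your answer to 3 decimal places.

1.795

h(1.70) = -1.74790, h(1.80) = 0.09760
t2 = 1.80000 − 0.09760·(1.80000 − 1.70000) / (0.09760 − (-1.74790)) = 1.80000 − (0.00976)/(1.84550) = 1.79471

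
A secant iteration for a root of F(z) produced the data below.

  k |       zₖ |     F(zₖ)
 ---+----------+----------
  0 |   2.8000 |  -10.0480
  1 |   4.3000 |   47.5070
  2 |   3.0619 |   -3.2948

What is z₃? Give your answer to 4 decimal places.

z₃ = 3.0619 − (-3.2948)·(3.0619 − 4.3000) / (-3.2948 − 47.5070)
   = 3.0619 − (4.079292)/(-50.801800) = 3.142198

3.1422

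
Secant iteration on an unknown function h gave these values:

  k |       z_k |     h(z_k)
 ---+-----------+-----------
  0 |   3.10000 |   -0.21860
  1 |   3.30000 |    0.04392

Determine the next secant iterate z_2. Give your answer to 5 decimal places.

3.26654

z_2 = 3.30000 − 0.04392·(3.30000 − 3.10000) / (0.04392 − (-0.21860))
   = 3.30000 − (0.0087840)/(0.2625200) = 3.2665397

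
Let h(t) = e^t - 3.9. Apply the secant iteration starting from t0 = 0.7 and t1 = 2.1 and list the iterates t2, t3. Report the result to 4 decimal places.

h(0.7) = -1.886247, h(2.1) = 4.266170
t2 = 2.100000 − 4.266170·(2.100000 − 0.700000) / (4.266170 − (-1.886247)) = 2.100000 − (5.972638)/(6.152417) = 1.129221
h(1.129221) = -0.806754
t3 = 1.129221 − (-0.806754)·(1.129221 − 2.100000) / (-0.806754 − 4.266170) = 1.129221 − (0.783180)/(-5.072924) = 1.283605

1.1292, 1.2836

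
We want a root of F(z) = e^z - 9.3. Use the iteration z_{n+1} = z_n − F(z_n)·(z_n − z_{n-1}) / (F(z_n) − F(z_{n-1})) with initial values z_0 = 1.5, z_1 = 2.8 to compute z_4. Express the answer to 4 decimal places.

F(1.5) = -4.818311, F(2.8) = 7.144647
z_2 = 2.800000 − 7.144647·(2.800000 − 1.500000) / (7.144647 − (-4.818311)) = 2.800000 − (9.288041)/(11.962958) = 2.023600
F(2.023600) = -1.734488
z_3 = 2.023600 − (-1.734488)·(2.023600 − 2.800000) / (-1.734488 − 7.144647) = 2.023600 − (1.346657)/(-8.879135) = 2.175265
F(2.175265) = -0.495479
z_4 = 2.175265 − (-0.495479)·(2.175265 − 2.023600) / (-0.495479 − (-1.734488)) = 2.175265 − (-0.075147)/(1.239009) = 2.235916

2.2359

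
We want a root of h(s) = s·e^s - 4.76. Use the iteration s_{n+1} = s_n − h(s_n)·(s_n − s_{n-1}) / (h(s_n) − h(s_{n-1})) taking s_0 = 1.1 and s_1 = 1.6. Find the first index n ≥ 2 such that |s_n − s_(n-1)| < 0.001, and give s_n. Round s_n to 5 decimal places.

h(1.1) = -1.4554174, h(1.6) = 3.1648519
s_2 = 1.6000000 − 3.1648519·(0.5000000)/(4.6202693) = 1.2575035;  |Δ| = 0.3424965
h(1.2575035) = -0.3378237
s_3 = 1.2575035 − (-0.3378237)·(-0.3424965)/(-3.5026756) = 1.2905364;  |Δ| = 0.0330329
h(1.2905364) = -0.0692413
s_4 = 1.2905364 − (-0.0692413)·(0.0330329)/(0.2685824) = 1.2990524;  |Δ| = 0.0085160
h(1.2990524) = 0.0020936
s_5 = 1.2990524 − 0.0020936·(0.0085160)/(0.0713350) = 1.2988024;  |Δ| = 0.0002499
|s_5 − s_4| = 0.0002499 < 0.001

n = 5, s_n = 1.29880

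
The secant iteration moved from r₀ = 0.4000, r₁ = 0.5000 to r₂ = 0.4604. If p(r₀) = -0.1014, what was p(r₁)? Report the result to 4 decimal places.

0.0665

The secant line through (0.4000, -0.1014) and (0.5000, p(r₁)) crosses zero at r₂ = 0.4604.
So (0.4000, -0.1014), (0.5000, p(r₁)), (0.4604, 0) are collinear:
p(r₁) = -0.1014 · (0.5000 − 0.4604) / (0.4000 − 0.4604) = -0.1014 · (0.039600)/(-0.060400) = 0.066481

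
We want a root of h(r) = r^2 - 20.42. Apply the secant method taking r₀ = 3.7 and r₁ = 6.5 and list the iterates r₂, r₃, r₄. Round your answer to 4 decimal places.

4.3598, 4.4898, 4.5194

h(3.7) = -6.730000, h(6.5) = 21.830000
r₂ = 6.500000 − 21.830000·(6.500000 − 3.700000) / (21.830000 − (-6.730000)) = 6.500000 − (61.124000)/(28.560000) = 4.359804
h(4.359804) = -1.412110
r₃ = 4.359804 − (-1.412110)·(4.359804 − 6.500000) / (-1.412110 − 21.830000) = 4.359804 − (3.022192)/(-23.242110) = 4.489835
h(4.489835) = -0.261384
r₄ = 4.489835 − (-0.261384)·(4.489835 − 4.359804) / (-0.261384 − (-1.412110)) = 4.489835 − (-0.033988)/(1.150726) = 4.519371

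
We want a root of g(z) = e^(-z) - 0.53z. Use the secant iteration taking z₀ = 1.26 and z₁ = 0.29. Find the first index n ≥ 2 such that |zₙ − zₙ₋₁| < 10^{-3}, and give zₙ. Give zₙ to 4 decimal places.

n = 5, zₙ = 0.8260

g(1.26) = -0.384146, g(0.29) = 0.594564
z₂ = 0.290000 − 0.594564·(-0.970000)/(0.978710) = 0.879273;  |Δ| = 0.589273
g(0.879273) = -0.050930
z₃ = 0.879273 − (-0.050930)·(0.589273)/(-0.645493) = 0.832779;  |Δ| = 0.046494
g(0.832779) = -0.006533
z₄ = 0.832779 − (-0.006533)·(-0.046494)/(0.044396) = 0.825937;  |Δ| = 0.006842
g(0.825937) = 0.000078
z₅ = 0.825937 − 0.000078·(-0.006842)/(0.006612) = 0.826018;  |Δ| = 0.000081
|z₅ − z₄| = 0.000081 < 10^{-3}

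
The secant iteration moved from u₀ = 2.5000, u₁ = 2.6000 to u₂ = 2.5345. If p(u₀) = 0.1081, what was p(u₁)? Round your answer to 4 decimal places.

The secant line through (2.5000, 0.1081) and (2.6000, p(u₁)) crosses zero at u₂ = 2.5345.
So (2.5000, 0.1081), (2.6000, p(u₁)), (2.5345, 0) are collinear:
p(u₁) = 0.1081 · (2.6000 − 2.5345) / (2.5000 − 2.5345) = 0.1081 · (0.065500)/(-0.034500) = -0.205233

-0.2052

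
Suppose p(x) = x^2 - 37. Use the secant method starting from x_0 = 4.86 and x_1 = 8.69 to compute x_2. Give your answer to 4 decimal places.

p(4.86) = -13.380400, p(8.69) = 38.516100
x_2 = 8.690000 − 38.516100·(8.690000 − 4.860000) / (38.516100 − (-13.380400)) = 8.690000 − (147.516663)/(51.896500) = 5.847483

5.8475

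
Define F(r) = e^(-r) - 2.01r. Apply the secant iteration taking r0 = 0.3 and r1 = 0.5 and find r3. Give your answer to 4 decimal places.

0.3504

F(0.3) = 0.137818, F(0.5) = -0.398469
r2 = 0.500000 − (-0.398469)·(0.500000 − 0.300000) / (-0.398469 − 0.137818) = 0.500000 − (-0.079694)/(-0.536288) = 0.351397
F(0.351397) = -0.002604
r3 = 0.351397 − (-0.002604)·(0.351397 − 0.500000) / (-0.002604 − (-0.398469)) = 0.351397 − (0.000387)/(0.395865) = 0.350420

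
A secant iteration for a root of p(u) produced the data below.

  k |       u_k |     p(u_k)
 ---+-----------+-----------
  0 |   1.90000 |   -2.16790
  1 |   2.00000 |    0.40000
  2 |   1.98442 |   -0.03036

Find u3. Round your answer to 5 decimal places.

u3 = 1.98442 − (-0.03036)·(1.98442 − 2.00000) / (-0.03036 − 0.40000)
   = 1.98442 − (0.0004730)/(-0.4303600) = 1.9855191

1.98552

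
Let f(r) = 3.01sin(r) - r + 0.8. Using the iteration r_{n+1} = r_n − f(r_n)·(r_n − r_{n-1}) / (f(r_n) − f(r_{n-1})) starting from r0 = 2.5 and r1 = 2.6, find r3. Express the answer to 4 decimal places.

f(2.5) = 0.101401, f(2.6) = -0.248341
r2 = 2.600000 − (-0.248341)·(2.600000 − 2.500000) / (-0.248341 − 0.101401) = 2.600000 − (-0.024834)/(-0.349742) = 2.528993
f(2.528993) = 0.001745
r3 = 2.528993 − 0.001745·(2.528993 − 2.600000) / (0.001745 − (-0.248341)) = 2.528993 − (-0.000124)/(0.250086) = 2.529489

2.5295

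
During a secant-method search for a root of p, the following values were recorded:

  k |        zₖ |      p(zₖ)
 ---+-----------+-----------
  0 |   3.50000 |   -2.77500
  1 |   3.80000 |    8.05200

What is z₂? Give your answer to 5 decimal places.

3.57689

z₂ = 3.80000 − 8.05200·(3.80000 − 3.50000) / (8.05200 − (-2.77500))
   = 3.80000 − (2.4156000)/(10.8270000) = 3.5768911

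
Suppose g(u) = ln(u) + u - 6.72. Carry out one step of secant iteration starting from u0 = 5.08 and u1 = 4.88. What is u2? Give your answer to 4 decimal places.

g(5.08) = -0.014689, g(4.88) = -0.254855
u2 = 4.880000 − (-0.254855)·(4.880000 − 5.080000) / (-0.254855 − (-0.014689)) = 4.880000 − (0.050971)/(-0.240166) = 5.092232

5.0922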